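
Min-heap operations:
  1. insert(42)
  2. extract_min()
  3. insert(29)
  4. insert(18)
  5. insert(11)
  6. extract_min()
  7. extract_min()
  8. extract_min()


insert(42) -> [42]
extract_min()->42, []
insert(29) -> [29]
insert(18) -> [18, 29]
insert(11) -> [11, 29, 18]
extract_min()->11, [18, 29]
extract_min()->18, [29]
extract_min()->29, []

Final heap: []


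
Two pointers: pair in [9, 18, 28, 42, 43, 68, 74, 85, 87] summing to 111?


lo=0(9)+hi=8(87)=96
lo=1(18)+hi=8(87)=105
lo=2(28)+hi=8(87)=115
lo=2(28)+hi=7(85)=113
lo=2(28)+hi=6(74)=102
lo=3(42)+hi=6(74)=116
lo=3(42)+hi=5(68)=110
lo=4(43)+hi=5(68)=111

Yes: 43+68=111


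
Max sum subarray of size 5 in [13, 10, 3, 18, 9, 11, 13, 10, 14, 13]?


[0:5]: 53
[1:6]: 51
[2:7]: 54
[3:8]: 61
[4:9]: 57
[5:10]: 61

Max: 61 at [3:8]


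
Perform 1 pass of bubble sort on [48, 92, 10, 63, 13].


Initial: [48, 92, 10, 63, 13]
Pass 1: [48, 10, 63, 13, 92] (3 swaps)

After 1 pass: [48, 10, 63, 13, 92]


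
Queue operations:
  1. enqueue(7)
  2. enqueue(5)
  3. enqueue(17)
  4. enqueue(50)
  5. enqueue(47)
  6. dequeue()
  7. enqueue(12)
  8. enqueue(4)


enqueue(7) -> [7]
enqueue(5) -> [7, 5]
enqueue(17) -> [7, 5, 17]
enqueue(50) -> [7, 5, 17, 50]
enqueue(47) -> [7, 5, 17, 50, 47]
dequeue()->7, [5, 17, 50, 47]
enqueue(12) -> [5, 17, 50, 47, 12]
enqueue(4) -> [5, 17, 50, 47, 12, 4]

Final queue: [5, 17, 50, 47, 12, 4]


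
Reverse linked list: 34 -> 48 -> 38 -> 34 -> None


Step 1: curr=34, set curr.next=prev(None) | reversed so far: 34
Step 2: curr=48, set curr.next=prev(34) | reversed so far: 48 -> 34
Step 3: curr=38, set curr.next=prev(48) | reversed so far: 38 -> 48 -> 34
Step 4: curr=34, set curr.next=prev(38) | reversed so far: 34 -> 38 -> 48 -> 34

34 -> 38 -> 48 -> 34 -> None


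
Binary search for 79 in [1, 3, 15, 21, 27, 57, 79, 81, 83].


Step 1: lo=0, hi=8, mid=4, val=27
Step 2: lo=5, hi=8, mid=6, val=79

Found at index 6


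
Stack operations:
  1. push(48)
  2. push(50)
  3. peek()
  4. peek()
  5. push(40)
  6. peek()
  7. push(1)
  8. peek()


push(48) -> [48]
push(50) -> [48, 50]
peek()->50
peek()->50
push(40) -> [48, 50, 40]
peek()->40
push(1) -> [48, 50, 40, 1]
peek()->1

Final stack: [48, 50, 40, 1]


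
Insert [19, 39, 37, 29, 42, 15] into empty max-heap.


Insert 19: [19]
Insert 39: [39, 19]
Insert 37: [39, 19, 37]
Insert 29: [39, 29, 37, 19]
Insert 42: [42, 39, 37, 19, 29]
Insert 15: [42, 39, 37, 19, 29, 15]

Final heap: [42, 39, 37, 19, 29, 15]


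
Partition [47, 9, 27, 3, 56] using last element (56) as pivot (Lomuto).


Pivot: 56
  47 <= 56: advance i (no swap)
  9 <= 56: advance i (no swap)
  27 <= 56: advance i (no swap)
  3 <= 56: advance i (no swap)
Place pivot at 4: [47, 9, 27, 3, 56]

Partitioned: [47, 9, 27, 3, 56]


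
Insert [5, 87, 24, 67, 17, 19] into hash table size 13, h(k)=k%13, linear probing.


Insert 5: h=5 -> slot 5
Insert 87: h=9 -> slot 9
Insert 24: h=11 -> slot 11
Insert 67: h=2 -> slot 2
Insert 17: h=4 -> slot 4
Insert 19: h=6 -> slot 6

Table: [None, None, 67, None, 17, 5, 19, None, None, 87, None, 24, None]


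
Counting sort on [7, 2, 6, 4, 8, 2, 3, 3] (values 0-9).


Input: [7, 2, 6, 4, 8, 2, 3, 3]
Counts: [0, 0, 2, 2, 1, 0, 1, 1, 1, 0]

Sorted: [2, 2, 3, 3, 4, 6, 7, 8]


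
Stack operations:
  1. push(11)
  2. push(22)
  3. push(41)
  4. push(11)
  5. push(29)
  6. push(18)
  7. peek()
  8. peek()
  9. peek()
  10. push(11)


push(11) -> [11]
push(22) -> [11, 22]
push(41) -> [11, 22, 41]
push(11) -> [11, 22, 41, 11]
push(29) -> [11, 22, 41, 11, 29]
push(18) -> [11, 22, 41, 11, 29, 18]
peek()->18
peek()->18
peek()->18
push(11) -> [11, 22, 41, 11, 29, 18, 11]

Final stack: [11, 22, 41, 11, 29, 18, 11]


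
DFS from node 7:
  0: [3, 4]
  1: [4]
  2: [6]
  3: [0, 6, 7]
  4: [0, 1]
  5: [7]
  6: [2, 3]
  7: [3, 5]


Visit 7, push [5, 3]
Visit 3, push [6, 0]
Visit 0, push [4]
Visit 4, push [1]
Visit 1, push []
Visit 6, push [2]
Visit 2, push []
Visit 5, push []

DFS order: [7, 3, 0, 4, 1, 6, 2, 5]


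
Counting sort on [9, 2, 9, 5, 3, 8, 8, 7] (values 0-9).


Input: [9, 2, 9, 5, 3, 8, 8, 7]
Counts: [0, 0, 1, 1, 0, 1, 0, 1, 2, 2]

Sorted: [2, 3, 5, 7, 8, 8, 9, 9]


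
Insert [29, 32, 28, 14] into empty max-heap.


Insert 29: [29]
Insert 32: [32, 29]
Insert 28: [32, 29, 28]
Insert 14: [32, 29, 28, 14]

Final heap: [32, 29, 28, 14]


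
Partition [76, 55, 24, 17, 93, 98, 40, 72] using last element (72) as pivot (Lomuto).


Pivot: 72
  55 <= 72: swap -> [55, 76, 24, 17, 93, 98, 40, 72]
  24 <= 72: swap -> [55, 24, 76, 17, 93, 98, 40, 72]
  17 <= 72: swap -> [55, 24, 17, 76, 93, 98, 40, 72]
  40 <= 72: swap -> [55, 24, 17, 40, 93, 98, 76, 72]
Place pivot at 4: [55, 24, 17, 40, 72, 98, 76, 93]

Partitioned: [55, 24, 17, 40, 72, 98, 76, 93]


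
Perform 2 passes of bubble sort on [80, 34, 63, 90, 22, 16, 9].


Initial: [80, 34, 63, 90, 22, 16, 9]
Pass 1: [34, 63, 80, 22, 16, 9, 90] (5 swaps)
Pass 2: [34, 63, 22, 16, 9, 80, 90] (3 swaps)

After 2 passes: [34, 63, 22, 16, 9, 80, 90]


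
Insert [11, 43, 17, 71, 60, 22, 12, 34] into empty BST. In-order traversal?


Insert 11: root
Insert 43: R from 11
Insert 17: R from 11 -> L from 43
Insert 71: R from 11 -> R from 43
Insert 60: R from 11 -> R from 43 -> L from 71
Insert 22: R from 11 -> L from 43 -> R from 17
Insert 12: R from 11 -> L from 43 -> L from 17
Insert 34: R from 11 -> L from 43 -> R from 17 -> R from 22

In-order: [11, 12, 17, 22, 34, 43, 60, 71]


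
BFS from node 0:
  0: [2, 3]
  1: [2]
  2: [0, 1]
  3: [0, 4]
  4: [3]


Visit 0, enqueue [2, 3]
Visit 2, enqueue [1]
Visit 3, enqueue [4]
Visit 1, enqueue []
Visit 4, enqueue []

BFS order: [0, 2, 3, 1, 4]


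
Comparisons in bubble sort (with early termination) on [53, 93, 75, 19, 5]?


Algorithm: bubble sort (with early termination)
Input: [53, 93, 75, 19, 5]
Sorted: [5, 19, 53, 75, 93]

10


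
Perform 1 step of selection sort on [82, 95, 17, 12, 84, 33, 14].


Initial: [82, 95, 17, 12, 84, 33, 14]
Step 1: min=12 at 3
  Swap: [12, 95, 17, 82, 84, 33, 14]

After 1 step: [12, 95, 17, 82, 84, 33, 14]


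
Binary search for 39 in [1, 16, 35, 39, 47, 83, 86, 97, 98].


Step 1: lo=0, hi=8, mid=4, val=47
Step 2: lo=0, hi=3, mid=1, val=16
Step 3: lo=2, hi=3, mid=2, val=35
Step 4: lo=3, hi=3, mid=3, val=39

Found at index 3


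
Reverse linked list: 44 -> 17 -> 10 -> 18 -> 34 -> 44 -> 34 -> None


Step 1: curr=44, set curr.next=prev(None) | reversed so far: 44
Step 2: curr=17, set curr.next=prev(44) | reversed so far: 17 -> 44
Step 3: curr=10, set curr.next=prev(17) | reversed so far: 10 -> 17 -> 44
Step 4: curr=18, set curr.next=prev(10) | reversed so far: 18 -> 10 -> 17 -> 44
Step 5: curr=34, set curr.next=prev(18) | reversed so far: 34 -> 18 -> 10 -> 17 -> 44
Step 6: curr=44, set curr.next=prev(34) | reversed so far: 44 -> 34 -> 18 -> 10 -> 17 -> 44
Step 7: curr=34, set curr.next=prev(44) | reversed so far: 34 -> 44 -> 34 -> 18 -> 10 -> 17 -> 44

34 -> 44 -> 34 -> 18 -> 10 -> 17 -> 44 -> None


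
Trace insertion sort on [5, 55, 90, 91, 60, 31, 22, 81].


Initial: [5, 55, 90, 91, 60, 31, 22, 81]
Insert 55: [5, 55, 90, 91, 60, 31, 22, 81]
Insert 90: [5, 55, 90, 91, 60, 31, 22, 81]
Insert 91: [5, 55, 90, 91, 60, 31, 22, 81]
Insert 60: [5, 55, 60, 90, 91, 31, 22, 81]
Insert 31: [5, 31, 55, 60, 90, 91, 22, 81]
Insert 22: [5, 22, 31, 55, 60, 90, 91, 81]
Insert 81: [5, 22, 31, 55, 60, 81, 90, 91]

Sorted: [5, 22, 31, 55, 60, 81, 90, 91]


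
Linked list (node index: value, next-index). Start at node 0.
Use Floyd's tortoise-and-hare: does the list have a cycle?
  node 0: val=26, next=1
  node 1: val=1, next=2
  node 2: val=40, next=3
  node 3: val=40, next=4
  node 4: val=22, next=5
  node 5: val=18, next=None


Floyd's tortoise (slow, +1) and hare (fast, +2):
  init: slow=0, fast=0
  step 1: slow=1, fast=2
  step 2: slow=2, fast=4
  step 3: fast 4->5->None, no cycle

Cycle: no


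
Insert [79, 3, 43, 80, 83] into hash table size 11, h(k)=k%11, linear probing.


Insert 79: h=2 -> slot 2
Insert 3: h=3 -> slot 3
Insert 43: h=10 -> slot 10
Insert 80: h=3, 1 probes -> slot 4
Insert 83: h=6 -> slot 6

Table: [None, None, 79, 3, 80, None, 83, None, None, None, 43]


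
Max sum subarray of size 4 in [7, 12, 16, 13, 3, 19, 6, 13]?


[0:4]: 48
[1:5]: 44
[2:6]: 51
[3:7]: 41
[4:8]: 41

Max: 51 at [2:6]


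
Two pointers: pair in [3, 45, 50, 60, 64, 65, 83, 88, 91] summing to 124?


lo=0(3)+hi=8(91)=94
lo=1(45)+hi=8(91)=136
lo=1(45)+hi=7(88)=133
lo=1(45)+hi=6(83)=128
lo=1(45)+hi=5(65)=110
lo=2(50)+hi=5(65)=115
lo=3(60)+hi=5(65)=125
lo=3(60)+hi=4(64)=124

Yes: 60+64=124


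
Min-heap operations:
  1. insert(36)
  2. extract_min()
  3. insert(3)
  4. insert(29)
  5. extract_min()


insert(36) -> [36]
extract_min()->36, []
insert(3) -> [3]
insert(29) -> [3, 29]
extract_min()->3, [29]

Final heap: [29]


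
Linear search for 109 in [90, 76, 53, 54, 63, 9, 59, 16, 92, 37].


i=0: 90!=109
i=1: 76!=109
i=2: 53!=109
i=3: 54!=109
i=4: 63!=109
i=5: 9!=109
i=6: 59!=109
i=7: 16!=109
i=8: 92!=109
i=9: 37!=109

Not found, 10 comps


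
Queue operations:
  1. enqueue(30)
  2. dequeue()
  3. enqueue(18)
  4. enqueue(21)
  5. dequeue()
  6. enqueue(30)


enqueue(30) -> [30]
dequeue()->30, []
enqueue(18) -> [18]
enqueue(21) -> [18, 21]
dequeue()->18, [21]
enqueue(30) -> [21, 30]

Final queue: [21, 30]


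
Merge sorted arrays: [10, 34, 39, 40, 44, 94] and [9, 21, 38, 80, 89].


Take 9 from B
Take 10 from A
Take 21 from B
Take 34 from A
Take 38 from B
Take 39 from A
Take 40 from A
Take 44 from A
Take 80 from B
Take 89 from B

Merged: [9, 10, 21, 34, 38, 39, 40, 44, 80, 89, 94]


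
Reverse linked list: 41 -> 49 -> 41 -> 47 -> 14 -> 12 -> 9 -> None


Step 1: curr=41, set curr.next=prev(None) | reversed so far: 41
Step 2: curr=49, set curr.next=prev(41) | reversed so far: 49 -> 41
Step 3: curr=41, set curr.next=prev(49) | reversed so far: 41 -> 49 -> 41
Step 4: curr=47, set curr.next=prev(41) | reversed so far: 47 -> 41 -> 49 -> 41
Step 5: curr=14, set curr.next=prev(47) | reversed so far: 14 -> 47 -> 41 -> 49 -> 41
Step 6: curr=12, set curr.next=prev(14) | reversed so far: 12 -> 14 -> 47 -> 41 -> 49 -> 41
Step 7: curr=9, set curr.next=prev(12) | reversed so far: 9 -> 12 -> 14 -> 47 -> 41 -> 49 -> 41

9 -> 12 -> 14 -> 47 -> 41 -> 49 -> 41 -> None


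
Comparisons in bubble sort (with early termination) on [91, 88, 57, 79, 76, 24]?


Algorithm: bubble sort (with early termination)
Input: [91, 88, 57, 79, 76, 24]
Sorted: [24, 57, 76, 79, 88, 91]

15


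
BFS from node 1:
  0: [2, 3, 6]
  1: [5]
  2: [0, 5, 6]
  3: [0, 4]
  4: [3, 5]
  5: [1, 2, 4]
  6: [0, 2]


Visit 1, enqueue [5]
Visit 5, enqueue [2, 4]
Visit 2, enqueue [0, 6]
Visit 4, enqueue [3]
Visit 0, enqueue []
Visit 6, enqueue []
Visit 3, enqueue []

BFS order: [1, 5, 2, 4, 0, 6, 3]


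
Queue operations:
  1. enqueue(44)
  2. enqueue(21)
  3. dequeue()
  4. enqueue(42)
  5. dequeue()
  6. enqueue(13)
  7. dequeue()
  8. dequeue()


enqueue(44) -> [44]
enqueue(21) -> [44, 21]
dequeue()->44, [21]
enqueue(42) -> [21, 42]
dequeue()->21, [42]
enqueue(13) -> [42, 13]
dequeue()->42, [13]
dequeue()->13, []

Final queue: []


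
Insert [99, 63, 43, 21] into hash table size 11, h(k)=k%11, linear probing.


Insert 99: h=0 -> slot 0
Insert 63: h=8 -> slot 8
Insert 43: h=10 -> slot 10
Insert 21: h=10, 2 probes -> slot 1

Table: [99, 21, None, None, None, None, None, None, 63, None, 43]


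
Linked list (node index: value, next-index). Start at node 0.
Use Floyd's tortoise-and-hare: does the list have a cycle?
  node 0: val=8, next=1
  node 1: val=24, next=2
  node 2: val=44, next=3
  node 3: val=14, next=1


Floyd's tortoise (slow, +1) and hare (fast, +2):
  init: slow=0, fast=0
  step 1: slow=1, fast=2
  step 2: slow=2, fast=1
  step 3: slow=3, fast=3
  slow == fast at node 3: cycle detected

Cycle: yes


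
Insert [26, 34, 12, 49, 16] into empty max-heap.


Insert 26: [26]
Insert 34: [34, 26]
Insert 12: [34, 26, 12]
Insert 49: [49, 34, 12, 26]
Insert 16: [49, 34, 12, 26, 16]

Final heap: [49, 34, 12, 26, 16]


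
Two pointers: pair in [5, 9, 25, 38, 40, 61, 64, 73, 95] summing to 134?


lo=0(5)+hi=8(95)=100
lo=1(9)+hi=8(95)=104
lo=2(25)+hi=8(95)=120
lo=3(38)+hi=8(95)=133
lo=4(40)+hi=8(95)=135
lo=4(40)+hi=7(73)=113
lo=5(61)+hi=7(73)=134

Yes: 61+73=134


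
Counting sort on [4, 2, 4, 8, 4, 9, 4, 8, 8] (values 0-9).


Input: [4, 2, 4, 8, 4, 9, 4, 8, 8]
Counts: [0, 0, 1, 0, 4, 0, 0, 0, 3, 1]

Sorted: [2, 4, 4, 4, 4, 8, 8, 8, 9]


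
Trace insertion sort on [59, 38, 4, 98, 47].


Initial: [59, 38, 4, 98, 47]
Insert 38: [38, 59, 4, 98, 47]
Insert 4: [4, 38, 59, 98, 47]
Insert 98: [4, 38, 59, 98, 47]
Insert 47: [4, 38, 47, 59, 98]

Sorted: [4, 38, 47, 59, 98]


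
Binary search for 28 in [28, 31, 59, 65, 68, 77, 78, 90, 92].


Step 1: lo=0, hi=8, mid=4, val=68
Step 2: lo=0, hi=3, mid=1, val=31
Step 3: lo=0, hi=0, mid=0, val=28

Found at index 0


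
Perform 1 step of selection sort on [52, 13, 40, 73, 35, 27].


Initial: [52, 13, 40, 73, 35, 27]
Step 1: min=13 at 1
  Swap: [13, 52, 40, 73, 35, 27]

After 1 step: [13, 52, 40, 73, 35, 27]


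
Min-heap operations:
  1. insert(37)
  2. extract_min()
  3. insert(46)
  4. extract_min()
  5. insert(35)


insert(37) -> [37]
extract_min()->37, []
insert(46) -> [46]
extract_min()->46, []
insert(35) -> [35]

Final heap: [35]


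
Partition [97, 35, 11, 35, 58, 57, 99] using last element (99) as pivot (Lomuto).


Pivot: 99
  97 <= 99: advance i (no swap)
  35 <= 99: advance i (no swap)
  11 <= 99: advance i (no swap)
  35 <= 99: advance i (no swap)
  58 <= 99: advance i (no swap)
  57 <= 99: advance i (no swap)
Place pivot at 6: [97, 35, 11, 35, 58, 57, 99]

Partitioned: [97, 35, 11, 35, 58, 57, 99]


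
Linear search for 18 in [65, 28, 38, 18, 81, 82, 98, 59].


i=0: 65!=18
i=1: 28!=18
i=2: 38!=18
i=3: 18==18 found!

Found at 3, 4 comps


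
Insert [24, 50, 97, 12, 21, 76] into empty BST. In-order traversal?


Insert 24: root
Insert 50: R from 24
Insert 97: R from 24 -> R from 50
Insert 12: L from 24
Insert 21: L from 24 -> R from 12
Insert 76: R from 24 -> R from 50 -> L from 97

In-order: [12, 21, 24, 50, 76, 97]


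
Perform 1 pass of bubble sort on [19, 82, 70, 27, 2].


Initial: [19, 82, 70, 27, 2]
Pass 1: [19, 70, 27, 2, 82] (3 swaps)

After 1 pass: [19, 70, 27, 2, 82]


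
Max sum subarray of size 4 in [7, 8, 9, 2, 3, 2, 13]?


[0:4]: 26
[1:5]: 22
[2:6]: 16
[3:7]: 20

Max: 26 at [0:4]


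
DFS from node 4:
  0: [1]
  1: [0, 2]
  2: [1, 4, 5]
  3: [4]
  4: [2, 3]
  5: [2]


Visit 4, push [3, 2]
Visit 2, push [5, 1]
Visit 1, push [0]
Visit 0, push []
Visit 5, push []
Visit 3, push []

DFS order: [4, 2, 1, 0, 5, 3]


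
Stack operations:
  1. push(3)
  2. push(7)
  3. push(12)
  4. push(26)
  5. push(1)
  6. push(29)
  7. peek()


push(3) -> [3]
push(7) -> [3, 7]
push(12) -> [3, 7, 12]
push(26) -> [3, 7, 12, 26]
push(1) -> [3, 7, 12, 26, 1]
push(29) -> [3, 7, 12, 26, 1, 29]
peek()->29

Final stack: [3, 7, 12, 26, 1, 29]


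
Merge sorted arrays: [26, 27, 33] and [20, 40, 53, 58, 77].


Take 20 from B
Take 26 from A
Take 27 from A
Take 33 from A

Merged: [20, 26, 27, 33, 40, 53, 58, 77]


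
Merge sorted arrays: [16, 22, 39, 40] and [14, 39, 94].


Take 14 from B
Take 16 from A
Take 22 from A
Take 39 from A
Take 39 from B
Take 40 from A

Merged: [14, 16, 22, 39, 39, 40, 94]


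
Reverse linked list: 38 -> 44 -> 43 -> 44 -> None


Step 1: curr=38, set curr.next=prev(None) | reversed so far: 38
Step 2: curr=44, set curr.next=prev(38) | reversed so far: 44 -> 38
Step 3: curr=43, set curr.next=prev(44) | reversed so far: 43 -> 44 -> 38
Step 4: curr=44, set curr.next=prev(43) | reversed so far: 44 -> 43 -> 44 -> 38

44 -> 43 -> 44 -> 38 -> None


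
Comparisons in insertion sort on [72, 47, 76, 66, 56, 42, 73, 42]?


Algorithm: insertion sort
Input: [72, 47, 76, 66, 56, 42, 73, 42]
Sorted: [42, 42, 47, 56, 66, 72, 73, 76]

23


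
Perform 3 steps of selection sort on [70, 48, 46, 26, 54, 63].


Initial: [70, 48, 46, 26, 54, 63]
Step 1: min=26 at 3
  Swap: [26, 48, 46, 70, 54, 63]
Step 2: min=46 at 2
  Swap: [26, 46, 48, 70, 54, 63]
Step 3: min=48 at 2
  Swap: [26, 46, 48, 70, 54, 63]

After 3 steps: [26, 46, 48, 70, 54, 63]


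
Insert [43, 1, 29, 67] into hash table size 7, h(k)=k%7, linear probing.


Insert 43: h=1 -> slot 1
Insert 1: h=1, 1 probes -> slot 2
Insert 29: h=1, 2 probes -> slot 3
Insert 67: h=4 -> slot 4

Table: [None, 43, 1, 29, 67, None, None]


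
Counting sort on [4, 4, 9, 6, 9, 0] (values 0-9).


Input: [4, 4, 9, 6, 9, 0]
Counts: [1, 0, 0, 0, 2, 0, 1, 0, 0, 2]

Sorted: [0, 4, 4, 6, 9, 9]


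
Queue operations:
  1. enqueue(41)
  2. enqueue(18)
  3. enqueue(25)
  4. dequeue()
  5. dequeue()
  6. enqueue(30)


enqueue(41) -> [41]
enqueue(18) -> [41, 18]
enqueue(25) -> [41, 18, 25]
dequeue()->41, [18, 25]
dequeue()->18, [25]
enqueue(30) -> [25, 30]

Final queue: [25, 30]


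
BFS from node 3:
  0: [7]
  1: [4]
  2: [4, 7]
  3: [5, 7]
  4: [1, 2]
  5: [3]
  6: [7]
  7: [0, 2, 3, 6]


Visit 3, enqueue [5, 7]
Visit 5, enqueue []
Visit 7, enqueue [0, 2, 6]
Visit 0, enqueue []
Visit 2, enqueue [4]
Visit 6, enqueue []
Visit 4, enqueue [1]
Visit 1, enqueue []

BFS order: [3, 5, 7, 0, 2, 6, 4, 1]


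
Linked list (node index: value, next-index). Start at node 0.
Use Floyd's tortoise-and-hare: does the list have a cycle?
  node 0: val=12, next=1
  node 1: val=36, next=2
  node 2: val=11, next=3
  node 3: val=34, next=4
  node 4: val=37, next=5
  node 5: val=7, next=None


Floyd's tortoise (slow, +1) and hare (fast, +2):
  init: slow=0, fast=0
  step 1: slow=1, fast=2
  step 2: slow=2, fast=4
  step 3: fast 4->5->None, no cycle

Cycle: no


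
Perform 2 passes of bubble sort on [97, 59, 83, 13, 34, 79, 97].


Initial: [97, 59, 83, 13, 34, 79, 97]
Pass 1: [59, 83, 13, 34, 79, 97, 97] (5 swaps)
Pass 2: [59, 13, 34, 79, 83, 97, 97] (3 swaps)

After 2 passes: [59, 13, 34, 79, 83, 97, 97]


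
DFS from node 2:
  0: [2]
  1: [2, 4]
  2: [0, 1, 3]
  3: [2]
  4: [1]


Visit 2, push [3, 1, 0]
Visit 0, push []
Visit 1, push [4]
Visit 4, push []
Visit 3, push []

DFS order: [2, 0, 1, 4, 3]


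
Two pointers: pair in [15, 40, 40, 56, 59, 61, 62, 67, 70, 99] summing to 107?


lo=0(15)+hi=9(99)=114
lo=0(15)+hi=8(70)=85
lo=1(40)+hi=8(70)=110
lo=1(40)+hi=7(67)=107

Yes: 40+67=107


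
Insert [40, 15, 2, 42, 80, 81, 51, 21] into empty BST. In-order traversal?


Insert 40: root
Insert 15: L from 40
Insert 2: L from 40 -> L from 15
Insert 42: R from 40
Insert 80: R from 40 -> R from 42
Insert 81: R from 40 -> R from 42 -> R from 80
Insert 51: R from 40 -> R from 42 -> L from 80
Insert 21: L from 40 -> R from 15

In-order: [2, 15, 21, 40, 42, 51, 80, 81]


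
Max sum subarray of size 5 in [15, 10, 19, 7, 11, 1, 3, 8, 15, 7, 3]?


[0:5]: 62
[1:6]: 48
[2:7]: 41
[3:8]: 30
[4:9]: 38
[5:10]: 34
[6:11]: 36

Max: 62 at [0:5]


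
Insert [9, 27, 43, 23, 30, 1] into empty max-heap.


Insert 9: [9]
Insert 27: [27, 9]
Insert 43: [43, 9, 27]
Insert 23: [43, 23, 27, 9]
Insert 30: [43, 30, 27, 9, 23]
Insert 1: [43, 30, 27, 9, 23, 1]

Final heap: [43, 30, 27, 9, 23, 1]


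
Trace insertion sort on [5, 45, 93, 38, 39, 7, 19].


Initial: [5, 45, 93, 38, 39, 7, 19]
Insert 45: [5, 45, 93, 38, 39, 7, 19]
Insert 93: [5, 45, 93, 38, 39, 7, 19]
Insert 38: [5, 38, 45, 93, 39, 7, 19]
Insert 39: [5, 38, 39, 45, 93, 7, 19]
Insert 7: [5, 7, 38, 39, 45, 93, 19]
Insert 19: [5, 7, 19, 38, 39, 45, 93]

Sorted: [5, 7, 19, 38, 39, 45, 93]


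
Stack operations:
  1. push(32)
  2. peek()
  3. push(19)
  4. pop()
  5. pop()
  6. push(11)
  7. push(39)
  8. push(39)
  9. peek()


push(32) -> [32]
peek()->32
push(19) -> [32, 19]
pop()->19, [32]
pop()->32, []
push(11) -> [11]
push(39) -> [11, 39]
push(39) -> [11, 39, 39]
peek()->39

Final stack: [11, 39, 39]


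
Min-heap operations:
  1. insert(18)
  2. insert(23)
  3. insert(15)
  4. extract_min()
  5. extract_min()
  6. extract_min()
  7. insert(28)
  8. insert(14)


insert(18) -> [18]
insert(23) -> [18, 23]
insert(15) -> [15, 23, 18]
extract_min()->15, [18, 23]
extract_min()->18, [23]
extract_min()->23, []
insert(28) -> [28]
insert(14) -> [14, 28]

Final heap: [14, 28]


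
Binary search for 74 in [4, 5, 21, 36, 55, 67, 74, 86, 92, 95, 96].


Step 1: lo=0, hi=10, mid=5, val=67
Step 2: lo=6, hi=10, mid=8, val=92
Step 3: lo=6, hi=7, mid=6, val=74

Found at index 6


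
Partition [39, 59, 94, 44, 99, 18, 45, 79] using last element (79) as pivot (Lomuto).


Pivot: 79
  39 <= 79: advance i (no swap)
  59 <= 79: advance i (no swap)
  44 <= 79: swap -> [39, 59, 44, 94, 99, 18, 45, 79]
  18 <= 79: swap -> [39, 59, 44, 18, 99, 94, 45, 79]
  45 <= 79: swap -> [39, 59, 44, 18, 45, 94, 99, 79]
Place pivot at 5: [39, 59, 44, 18, 45, 79, 99, 94]

Partitioned: [39, 59, 44, 18, 45, 79, 99, 94]


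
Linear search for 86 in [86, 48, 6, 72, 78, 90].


i=0: 86==86 found!

Found at 0, 1 comps


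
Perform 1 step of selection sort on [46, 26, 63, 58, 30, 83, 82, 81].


Initial: [46, 26, 63, 58, 30, 83, 82, 81]
Step 1: min=26 at 1
  Swap: [26, 46, 63, 58, 30, 83, 82, 81]

After 1 step: [26, 46, 63, 58, 30, 83, 82, 81]


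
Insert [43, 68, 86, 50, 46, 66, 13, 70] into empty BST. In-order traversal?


Insert 43: root
Insert 68: R from 43
Insert 86: R from 43 -> R from 68
Insert 50: R from 43 -> L from 68
Insert 46: R from 43 -> L from 68 -> L from 50
Insert 66: R from 43 -> L from 68 -> R from 50
Insert 13: L from 43
Insert 70: R from 43 -> R from 68 -> L from 86

In-order: [13, 43, 46, 50, 66, 68, 70, 86]


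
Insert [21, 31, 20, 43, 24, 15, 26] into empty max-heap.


Insert 21: [21]
Insert 31: [31, 21]
Insert 20: [31, 21, 20]
Insert 43: [43, 31, 20, 21]
Insert 24: [43, 31, 20, 21, 24]
Insert 15: [43, 31, 20, 21, 24, 15]
Insert 26: [43, 31, 26, 21, 24, 15, 20]

Final heap: [43, 31, 26, 21, 24, 15, 20]


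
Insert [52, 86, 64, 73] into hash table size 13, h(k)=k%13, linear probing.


Insert 52: h=0 -> slot 0
Insert 86: h=8 -> slot 8
Insert 64: h=12 -> slot 12
Insert 73: h=8, 1 probes -> slot 9

Table: [52, None, None, None, None, None, None, None, 86, 73, None, None, 64]


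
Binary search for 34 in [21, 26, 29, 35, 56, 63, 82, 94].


Step 1: lo=0, hi=7, mid=3, val=35
Step 2: lo=0, hi=2, mid=1, val=26
Step 3: lo=2, hi=2, mid=2, val=29

Not found


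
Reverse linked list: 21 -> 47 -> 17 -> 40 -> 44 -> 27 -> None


Step 1: curr=21, set curr.next=prev(None) | reversed so far: 21
Step 2: curr=47, set curr.next=prev(21) | reversed so far: 47 -> 21
Step 3: curr=17, set curr.next=prev(47) | reversed so far: 17 -> 47 -> 21
Step 4: curr=40, set curr.next=prev(17) | reversed so far: 40 -> 17 -> 47 -> 21
Step 5: curr=44, set curr.next=prev(40) | reversed so far: 44 -> 40 -> 17 -> 47 -> 21
Step 6: curr=27, set curr.next=prev(44) | reversed so far: 27 -> 44 -> 40 -> 17 -> 47 -> 21

27 -> 44 -> 40 -> 17 -> 47 -> 21 -> None


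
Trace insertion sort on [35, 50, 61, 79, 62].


Initial: [35, 50, 61, 79, 62]
Insert 50: [35, 50, 61, 79, 62]
Insert 61: [35, 50, 61, 79, 62]
Insert 79: [35, 50, 61, 79, 62]
Insert 62: [35, 50, 61, 62, 79]

Sorted: [35, 50, 61, 62, 79]


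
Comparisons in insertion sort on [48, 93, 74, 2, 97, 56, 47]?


Algorithm: insertion sort
Input: [48, 93, 74, 2, 97, 56, 47]
Sorted: [2, 47, 48, 56, 74, 93, 97]

17


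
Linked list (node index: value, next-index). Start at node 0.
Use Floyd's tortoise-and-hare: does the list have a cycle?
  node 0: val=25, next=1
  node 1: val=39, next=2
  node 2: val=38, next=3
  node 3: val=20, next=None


Floyd's tortoise (slow, +1) and hare (fast, +2):
  init: slow=0, fast=0
  step 1: slow=1, fast=2
  step 2: fast 2->3->None, no cycle

Cycle: no


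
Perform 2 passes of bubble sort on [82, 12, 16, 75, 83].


Initial: [82, 12, 16, 75, 83]
Pass 1: [12, 16, 75, 82, 83] (3 swaps)
Pass 2: [12, 16, 75, 82, 83] (0 swaps)

After 2 passes: [12, 16, 75, 82, 83]


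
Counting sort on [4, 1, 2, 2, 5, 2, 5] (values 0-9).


Input: [4, 1, 2, 2, 5, 2, 5]
Counts: [0, 1, 3, 0, 1, 2, 0, 0, 0, 0]

Sorted: [1, 2, 2, 2, 4, 5, 5]


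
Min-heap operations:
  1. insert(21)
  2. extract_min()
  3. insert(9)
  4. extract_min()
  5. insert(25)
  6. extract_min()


insert(21) -> [21]
extract_min()->21, []
insert(9) -> [9]
extract_min()->9, []
insert(25) -> [25]
extract_min()->25, []

Final heap: []


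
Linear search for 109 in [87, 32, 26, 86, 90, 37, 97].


i=0: 87!=109
i=1: 32!=109
i=2: 26!=109
i=3: 86!=109
i=4: 90!=109
i=5: 37!=109
i=6: 97!=109

Not found, 7 comps


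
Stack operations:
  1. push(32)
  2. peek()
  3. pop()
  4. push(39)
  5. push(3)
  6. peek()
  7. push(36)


push(32) -> [32]
peek()->32
pop()->32, []
push(39) -> [39]
push(3) -> [39, 3]
peek()->3
push(36) -> [39, 3, 36]

Final stack: [39, 3, 36]


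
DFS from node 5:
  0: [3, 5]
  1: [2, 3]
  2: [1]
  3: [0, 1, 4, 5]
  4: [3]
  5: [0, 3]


Visit 5, push [3, 0]
Visit 0, push [3]
Visit 3, push [4, 1]
Visit 1, push [2]
Visit 2, push []
Visit 4, push []

DFS order: [5, 0, 3, 1, 2, 4]


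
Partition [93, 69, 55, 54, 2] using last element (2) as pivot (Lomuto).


Pivot: 2
Place pivot at 0: [2, 69, 55, 54, 93]

Partitioned: [2, 69, 55, 54, 93]


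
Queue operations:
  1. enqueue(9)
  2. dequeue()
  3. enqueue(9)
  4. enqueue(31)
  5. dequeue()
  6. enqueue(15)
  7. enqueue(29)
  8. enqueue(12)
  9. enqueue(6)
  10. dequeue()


enqueue(9) -> [9]
dequeue()->9, []
enqueue(9) -> [9]
enqueue(31) -> [9, 31]
dequeue()->9, [31]
enqueue(15) -> [31, 15]
enqueue(29) -> [31, 15, 29]
enqueue(12) -> [31, 15, 29, 12]
enqueue(6) -> [31, 15, 29, 12, 6]
dequeue()->31, [15, 29, 12, 6]

Final queue: [15, 29, 12, 6]


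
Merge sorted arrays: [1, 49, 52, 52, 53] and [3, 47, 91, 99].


Take 1 from A
Take 3 from B
Take 47 from B
Take 49 from A
Take 52 from A
Take 52 from A
Take 53 from A

Merged: [1, 3, 47, 49, 52, 52, 53, 91, 99]


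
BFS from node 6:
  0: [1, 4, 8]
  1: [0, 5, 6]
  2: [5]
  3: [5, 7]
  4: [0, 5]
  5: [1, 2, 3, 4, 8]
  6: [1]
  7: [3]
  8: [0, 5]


Visit 6, enqueue [1]
Visit 1, enqueue [0, 5]
Visit 0, enqueue [4, 8]
Visit 5, enqueue [2, 3]
Visit 4, enqueue []
Visit 8, enqueue []
Visit 2, enqueue []
Visit 3, enqueue [7]
Visit 7, enqueue []

BFS order: [6, 1, 0, 5, 4, 8, 2, 3, 7]


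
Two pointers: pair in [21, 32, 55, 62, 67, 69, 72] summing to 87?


lo=0(21)+hi=6(72)=93
lo=0(21)+hi=5(69)=90
lo=0(21)+hi=4(67)=88
lo=0(21)+hi=3(62)=83
lo=1(32)+hi=3(62)=94
lo=1(32)+hi=2(55)=87

Yes: 32+55=87


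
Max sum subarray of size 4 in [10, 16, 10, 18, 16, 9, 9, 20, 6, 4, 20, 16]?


[0:4]: 54
[1:5]: 60
[2:6]: 53
[3:7]: 52
[4:8]: 54
[5:9]: 44
[6:10]: 39
[7:11]: 50
[8:12]: 46

Max: 60 at [1:5]


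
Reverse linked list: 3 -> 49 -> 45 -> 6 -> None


Step 1: curr=3, set curr.next=prev(None) | reversed so far: 3
Step 2: curr=49, set curr.next=prev(3) | reversed so far: 49 -> 3
Step 3: curr=45, set curr.next=prev(49) | reversed so far: 45 -> 49 -> 3
Step 4: curr=6, set curr.next=prev(45) | reversed so far: 6 -> 45 -> 49 -> 3

6 -> 45 -> 49 -> 3 -> None


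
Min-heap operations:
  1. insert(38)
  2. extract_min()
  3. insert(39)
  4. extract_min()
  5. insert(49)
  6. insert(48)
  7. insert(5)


insert(38) -> [38]
extract_min()->38, []
insert(39) -> [39]
extract_min()->39, []
insert(49) -> [49]
insert(48) -> [48, 49]
insert(5) -> [5, 49, 48]

Final heap: [5, 49, 48]


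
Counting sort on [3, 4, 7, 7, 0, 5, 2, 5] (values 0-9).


Input: [3, 4, 7, 7, 0, 5, 2, 5]
Counts: [1, 0, 1, 1, 1, 2, 0, 2, 0, 0]

Sorted: [0, 2, 3, 4, 5, 5, 7, 7]


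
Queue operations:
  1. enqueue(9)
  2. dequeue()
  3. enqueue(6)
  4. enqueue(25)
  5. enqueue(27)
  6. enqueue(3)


enqueue(9) -> [9]
dequeue()->9, []
enqueue(6) -> [6]
enqueue(25) -> [6, 25]
enqueue(27) -> [6, 25, 27]
enqueue(3) -> [6, 25, 27, 3]

Final queue: [6, 25, 27, 3]


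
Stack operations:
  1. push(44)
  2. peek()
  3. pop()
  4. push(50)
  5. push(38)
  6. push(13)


push(44) -> [44]
peek()->44
pop()->44, []
push(50) -> [50]
push(38) -> [50, 38]
push(13) -> [50, 38, 13]

Final stack: [50, 38, 13]


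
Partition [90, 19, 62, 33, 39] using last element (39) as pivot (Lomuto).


Pivot: 39
  19 <= 39: swap -> [19, 90, 62, 33, 39]
  33 <= 39: swap -> [19, 33, 62, 90, 39]
Place pivot at 2: [19, 33, 39, 90, 62]

Partitioned: [19, 33, 39, 90, 62]


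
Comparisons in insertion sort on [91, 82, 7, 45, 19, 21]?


Algorithm: insertion sort
Input: [91, 82, 7, 45, 19, 21]
Sorted: [7, 19, 21, 45, 82, 91]

14


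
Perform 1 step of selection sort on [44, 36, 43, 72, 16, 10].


Initial: [44, 36, 43, 72, 16, 10]
Step 1: min=10 at 5
  Swap: [10, 36, 43, 72, 16, 44]

After 1 step: [10, 36, 43, 72, 16, 44]


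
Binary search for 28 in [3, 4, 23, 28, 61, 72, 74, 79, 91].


Step 1: lo=0, hi=8, mid=4, val=61
Step 2: lo=0, hi=3, mid=1, val=4
Step 3: lo=2, hi=3, mid=2, val=23
Step 4: lo=3, hi=3, mid=3, val=28

Found at index 3


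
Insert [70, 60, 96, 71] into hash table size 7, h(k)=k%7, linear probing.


Insert 70: h=0 -> slot 0
Insert 60: h=4 -> slot 4
Insert 96: h=5 -> slot 5
Insert 71: h=1 -> slot 1

Table: [70, 71, None, None, 60, 96, None]


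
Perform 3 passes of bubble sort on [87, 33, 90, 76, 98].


Initial: [87, 33, 90, 76, 98]
Pass 1: [33, 87, 76, 90, 98] (2 swaps)
Pass 2: [33, 76, 87, 90, 98] (1 swaps)
Pass 3: [33, 76, 87, 90, 98] (0 swaps)

After 3 passes: [33, 76, 87, 90, 98]


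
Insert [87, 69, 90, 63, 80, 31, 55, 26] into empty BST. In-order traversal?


Insert 87: root
Insert 69: L from 87
Insert 90: R from 87
Insert 63: L from 87 -> L from 69
Insert 80: L from 87 -> R from 69
Insert 31: L from 87 -> L from 69 -> L from 63
Insert 55: L from 87 -> L from 69 -> L from 63 -> R from 31
Insert 26: L from 87 -> L from 69 -> L from 63 -> L from 31

In-order: [26, 31, 55, 63, 69, 80, 87, 90]


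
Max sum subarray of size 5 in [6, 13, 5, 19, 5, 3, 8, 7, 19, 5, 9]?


[0:5]: 48
[1:6]: 45
[2:7]: 40
[3:8]: 42
[4:9]: 42
[5:10]: 42
[6:11]: 48

Max: 48 at [0:5]


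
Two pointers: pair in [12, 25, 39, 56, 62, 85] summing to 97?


lo=0(12)+hi=5(85)=97

Yes: 12+85=97


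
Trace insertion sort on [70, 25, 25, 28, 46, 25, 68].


Initial: [70, 25, 25, 28, 46, 25, 68]
Insert 25: [25, 70, 25, 28, 46, 25, 68]
Insert 25: [25, 25, 70, 28, 46, 25, 68]
Insert 28: [25, 25, 28, 70, 46, 25, 68]
Insert 46: [25, 25, 28, 46, 70, 25, 68]
Insert 25: [25, 25, 25, 28, 46, 70, 68]
Insert 68: [25, 25, 25, 28, 46, 68, 70]

Sorted: [25, 25, 25, 28, 46, 68, 70]


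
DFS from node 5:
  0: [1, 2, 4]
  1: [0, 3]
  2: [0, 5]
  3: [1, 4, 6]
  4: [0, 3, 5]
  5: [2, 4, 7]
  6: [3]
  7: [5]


Visit 5, push [7, 4, 2]
Visit 2, push [0]
Visit 0, push [4, 1]
Visit 1, push [3]
Visit 3, push [6, 4]
Visit 4, push []
Visit 6, push []
Visit 7, push []

DFS order: [5, 2, 0, 1, 3, 4, 6, 7]


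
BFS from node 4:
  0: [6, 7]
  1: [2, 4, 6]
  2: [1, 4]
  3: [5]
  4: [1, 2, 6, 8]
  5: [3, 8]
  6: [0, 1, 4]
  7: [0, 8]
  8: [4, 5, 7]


Visit 4, enqueue [1, 2, 6, 8]
Visit 1, enqueue []
Visit 2, enqueue []
Visit 6, enqueue [0]
Visit 8, enqueue [5, 7]
Visit 0, enqueue []
Visit 5, enqueue [3]
Visit 7, enqueue []
Visit 3, enqueue []

BFS order: [4, 1, 2, 6, 8, 0, 5, 7, 3]


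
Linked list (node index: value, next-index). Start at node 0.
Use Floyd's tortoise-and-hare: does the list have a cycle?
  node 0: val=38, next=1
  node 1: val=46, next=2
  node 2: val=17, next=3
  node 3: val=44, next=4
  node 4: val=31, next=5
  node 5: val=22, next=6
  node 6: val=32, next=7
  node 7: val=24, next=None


Floyd's tortoise (slow, +1) and hare (fast, +2):
  init: slow=0, fast=0
  step 1: slow=1, fast=2
  step 2: slow=2, fast=4
  step 3: slow=3, fast=6
  step 4: fast 6->7->None, no cycle

Cycle: no


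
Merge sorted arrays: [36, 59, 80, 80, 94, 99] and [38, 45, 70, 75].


Take 36 from A
Take 38 from B
Take 45 from B
Take 59 from A
Take 70 from B
Take 75 from B

Merged: [36, 38, 45, 59, 70, 75, 80, 80, 94, 99]


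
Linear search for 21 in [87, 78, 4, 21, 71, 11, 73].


i=0: 87!=21
i=1: 78!=21
i=2: 4!=21
i=3: 21==21 found!

Found at 3, 4 comps


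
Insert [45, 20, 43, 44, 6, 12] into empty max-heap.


Insert 45: [45]
Insert 20: [45, 20]
Insert 43: [45, 20, 43]
Insert 44: [45, 44, 43, 20]
Insert 6: [45, 44, 43, 20, 6]
Insert 12: [45, 44, 43, 20, 6, 12]

Final heap: [45, 44, 43, 20, 6, 12]


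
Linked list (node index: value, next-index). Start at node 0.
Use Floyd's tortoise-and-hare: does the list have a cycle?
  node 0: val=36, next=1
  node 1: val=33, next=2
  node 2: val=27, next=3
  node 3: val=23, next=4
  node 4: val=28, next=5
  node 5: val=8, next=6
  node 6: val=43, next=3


Floyd's tortoise (slow, +1) and hare (fast, +2):
  init: slow=0, fast=0
  step 1: slow=1, fast=2
  step 2: slow=2, fast=4
  step 3: slow=3, fast=6
  step 4: slow=4, fast=4
  slow == fast at node 4: cycle detected

Cycle: yes


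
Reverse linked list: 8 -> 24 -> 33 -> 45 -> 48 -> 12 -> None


Step 1: curr=8, set curr.next=prev(None) | reversed so far: 8
Step 2: curr=24, set curr.next=prev(8) | reversed so far: 24 -> 8
Step 3: curr=33, set curr.next=prev(24) | reversed so far: 33 -> 24 -> 8
Step 4: curr=45, set curr.next=prev(33) | reversed so far: 45 -> 33 -> 24 -> 8
Step 5: curr=48, set curr.next=prev(45) | reversed so far: 48 -> 45 -> 33 -> 24 -> 8
Step 6: curr=12, set curr.next=prev(48) | reversed so far: 12 -> 48 -> 45 -> 33 -> 24 -> 8

12 -> 48 -> 45 -> 33 -> 24 -> 8 -> None


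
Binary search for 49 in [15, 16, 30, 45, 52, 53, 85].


Step 1: lo=0, hi=6, mid=3, val=45
Step 2: lo=4, hi=6, mid=5, val=53
Step 3: lo=4, hi=4, mid=4, val=52

Not found


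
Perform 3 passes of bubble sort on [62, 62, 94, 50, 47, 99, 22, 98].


Initial: [62, 62, 94, 50, 47, 99, 22, 98]
Pass 1: [62, 62, 50, 47, 94, 22, 98, 99] (4 swaps)
Pass 2: [62, 50, 47, 62, 22, 94, 98, 99] (3 swaps)
Pass 3: [50, 47, 62, 22, 62, 94, 98, 99] (3 swaps)

After 3 passes: [50, 47, 62, 22, 62, 94, 98, 99]


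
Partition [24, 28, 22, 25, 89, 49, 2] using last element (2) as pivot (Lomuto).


Pivot: 2
Place pivot at 0: [2, 28, 22, 25, 89, 49, 24]

Partitioned: [2, 28, 22, 25, 89, 49, 24]


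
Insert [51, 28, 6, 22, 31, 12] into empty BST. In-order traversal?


Insert 51: root
Insert 28: L from 51
Insert 6: L from 51 -> L from 28
Insert 22: L from 51 -> L from 28 -> R from 6
Insert 31: L from 51 -> R from 28
Insert 12: L from 51 -> L from 28 -> R from 6 -> L from 22

In-order: [6, 12, 22, 28, 31, 51]


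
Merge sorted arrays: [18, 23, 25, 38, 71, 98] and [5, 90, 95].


Take 5 from B
Take 18 from A
Take 23 from A
Take 25 from A
Take 38 from A
Take 71 from A
Take 90 from B
Take 95 from B

Merged: [5, 18, 23, 25, 38, 71, 90, 95, 98]


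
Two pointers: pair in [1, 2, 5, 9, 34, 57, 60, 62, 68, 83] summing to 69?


lo=0(1)+hi=9(83)=84
lo=0(1)+hi=8(68)=69

Yes: 1+68=69


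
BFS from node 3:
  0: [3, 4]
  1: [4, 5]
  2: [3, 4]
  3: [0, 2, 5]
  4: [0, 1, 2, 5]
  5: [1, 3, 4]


Visit 3, enqueue [0, 2, 5]
Visit 0, enqueue [4]
Visit 2, enqueue []
Visit 5, enqueue [1]
Visit 4, enqueue []
Visit 1, enqueue []

BFS order: [3, 0, 2, 5, 4, 1]


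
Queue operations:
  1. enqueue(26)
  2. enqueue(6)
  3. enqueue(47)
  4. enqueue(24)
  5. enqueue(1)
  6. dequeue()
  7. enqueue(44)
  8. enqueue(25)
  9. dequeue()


enqueue(26) -> [26]
enqueue(6) -> [26, 6]
enqueue(47) -> [26, 6, 47]
enqueue(24) -> [26, 6, 47, 24]
enqueue(1) -> [26, 6, 47, 24, 1]
dequeue()->26, [6, 47, 24, 1]
enqueue(44) -> [6, 47, 24, 1, 44]
enqueue(25) -> [6, 47, 24, 1, 44, 25]
dequeue()->6, [47, 24, 1, 44, 25]

Final queue: [47, 24, 1, 44, 25]


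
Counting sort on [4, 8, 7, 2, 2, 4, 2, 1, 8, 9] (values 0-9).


Input: [4, 8, 7, 2, 2, 4, 2, 1, 8, 9]
Counts: [0, 1, 3, 0, 2, 0, 0, 1, 2, 1]

Sorted: [1, 2, 2, 2, 4, 4, 7, 8, 8, 9]


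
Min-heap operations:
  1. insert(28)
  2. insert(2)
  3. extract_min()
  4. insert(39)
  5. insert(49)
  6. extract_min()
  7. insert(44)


insert(28) -> [28]
insert(2) -> [2, 28]
extract_min()->2, [28]
insert(39) -> [28, 39]
insert(49) -> [28, 39, 49]
extract_min()->28, [39, 49]
insert(44) -> [39, 49, 44]

Final heap: [39, 49, 44]


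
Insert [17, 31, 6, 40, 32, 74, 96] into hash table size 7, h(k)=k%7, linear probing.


Insert 17: h=3 -> slot 3
Insert 31: h=3, 1 probes -> slot 4
Insert 6: h=6 -> slot 6
Insert 40: h=5 -> slot 5
Insert 32: h=4, 3 probes -> slot 0
Insert 74: h=4, 4 probes -> slot 1
Insert 96: h=5, 4 probes -> slot 2

Table: [32, 74, 96, 17, 31, 40, 6]


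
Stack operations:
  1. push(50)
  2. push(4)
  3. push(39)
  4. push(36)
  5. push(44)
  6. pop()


push(50) -> [50]
push(4) -> [50, 4]
push(39) -> [50, 4, 39]
push(36) -> [50, 4, 39, 36]
push(44) -> [50, 4, 39, 36, 44]
pop()->44, [50, 4, 39, 36]

Final stack: [50, 4, 39, 36]


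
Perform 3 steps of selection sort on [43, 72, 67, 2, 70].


Initial: [43, 72, 67, 2, 70]
Step 1: min=2 at 3
  Swap: [2, 72, 67, 43, 70]
Step 2: min=43 at 3
  Swap: [2, 43, 67, 72, 70]
Step 3: min=67 at 2
  Swap: [2, 43, 67, 72, 70]

After 3 steps: [2, 43, 67, 72, 70]


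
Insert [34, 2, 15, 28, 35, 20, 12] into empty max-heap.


Insert 34: [34]
Insert 2: [34, 2]
Insert 15: [34, 2, 15]
Insert 28: [34, 28, 15, 2]
Insert 35: [35, 34, 15, 2, 28]
Insert 20: [35, 34, 20, 2, 28, 15]
Insert 12: [35, 34, 20, 2, 28, 15, 12]

Final heap: [35, 34, 20, 2, 28, 15, 12]


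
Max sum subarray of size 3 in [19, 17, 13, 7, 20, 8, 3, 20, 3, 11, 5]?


[0:3]: 49
[1:4]: 37
[2:5]: 40
[3:6]: 35
[4:7]: 31
[5:8]: 31
[6:9]: 26
[7:10]: 34
[8:11]: 19

Max: 49 at [0:3]


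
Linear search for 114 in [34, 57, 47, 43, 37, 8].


i=0: 34!=114
i=1: 57!=114
i=2: 47!=114
i=3: 43!=114
i=4: 37!=114
i=5: 8!=114

Not found, 6 comps


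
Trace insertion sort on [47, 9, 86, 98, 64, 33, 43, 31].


Initial: [47, 9, 86, 98, 64, 33, 43, 31]
Insert 9: [9, 47, 86, 98, 64, 33, 43, 31]
Insert 86: [9, 47, 86, 98, 64, 33, 43, 31]
Insert 98: [9, 47, 86, 98, 64, 33, 43, 31]
Insert 64: [9, 47, 64, 86, 98, 33, 43, 31]
Insert 33: [9, 33, 47, 64, 86, 98, 43, 31]
Insert 43: [9, 33, 43, 47, 64, 86, 98, 31]
Insert 31: [9, 31, 33, 43, 47, 64, 86, 98]

Sorted: [9, 31, 33, 43, 47, 64, 86, 98]


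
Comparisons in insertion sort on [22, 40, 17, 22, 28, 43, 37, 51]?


Algorithm: insertion sort
Input: [22, 40, 17, 22, 28, 43, 37, 51]
Sorted: [17, 22, 22, 28, 37, 40, 43, 51]

12


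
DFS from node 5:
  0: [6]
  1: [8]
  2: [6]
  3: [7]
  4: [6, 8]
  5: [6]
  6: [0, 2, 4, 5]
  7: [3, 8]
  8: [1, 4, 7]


Visit 5, push [6]
Visit 6, push [4, 2, 0]
Visit 0, push []
Visit 2, push []
Visit 4, push [8]
Visit 8, push [7, 1]
Visit 1, push []
Visit 7, push [3]
Visit 3, push []

DFS order: [5, 6, 0, 2, 4, 8, 1, 7, 3]


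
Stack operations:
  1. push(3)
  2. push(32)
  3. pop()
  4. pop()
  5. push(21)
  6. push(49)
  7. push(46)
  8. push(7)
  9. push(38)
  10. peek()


push(3) -> [3]
push(32) -> [3, 32]
pop()->32, [3]
pop()->3, []
push(21) -> [21]
push(49) -> [21, 49]
push(46) -> [21, 49, 46]
push(7) -> [21, 49, 46, 7]
push(38) -> [21, 49, 46, 7, 38]
peek()->38

Final stack: [21, 49, 46, 7, 38]


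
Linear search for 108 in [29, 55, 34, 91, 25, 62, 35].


i=0: 29!=108
i=1: 55!=108
i=2: 34!=108
i=3: 91!=108
i=4: 25!=108
i=5: 62!=108
i=6: 35!=108

Not found, 7 comps


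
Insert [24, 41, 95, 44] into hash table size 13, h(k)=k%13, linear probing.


Insert 24: h=11 -> slot 11
Insert 41: h=2 -> slot 2
Insert 95: h=4 -> slot 4
Insert 44: h=5 -> slot 5

Table: [None, None, 41, None, 95, 44, None, None, None, None, None, 24, None]


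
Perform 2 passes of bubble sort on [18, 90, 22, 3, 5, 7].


Initial: [18, 90, 22, 3, 5, 7]
Pass 1: [18, 22, 3, 5, 7, 90] (4 swaps)
Pass 2: [18, 3, 5, 7, 22, 90] (3 swaps)

After 2 passes: [18, 3, 5, 7, 22, 90]
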